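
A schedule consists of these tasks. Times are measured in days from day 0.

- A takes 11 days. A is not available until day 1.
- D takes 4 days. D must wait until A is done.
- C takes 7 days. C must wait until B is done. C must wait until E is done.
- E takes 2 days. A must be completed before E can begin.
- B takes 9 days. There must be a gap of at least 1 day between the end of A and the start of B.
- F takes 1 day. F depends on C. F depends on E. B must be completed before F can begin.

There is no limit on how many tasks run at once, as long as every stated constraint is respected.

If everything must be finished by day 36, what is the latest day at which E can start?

F has no dependents, so it just needs to finish by day 36. Starting by 36 − 1 = day 35 achieves that.
C has to be done before F (must start by day 35). That means finishing by day 35, i.e. starting by 35 − 7 = day 28.
E feeds C (must start by day 28); F (must start by day 35). Taking the minimum, E must finish by day 28 and start by 28 − 2 = day 26.

26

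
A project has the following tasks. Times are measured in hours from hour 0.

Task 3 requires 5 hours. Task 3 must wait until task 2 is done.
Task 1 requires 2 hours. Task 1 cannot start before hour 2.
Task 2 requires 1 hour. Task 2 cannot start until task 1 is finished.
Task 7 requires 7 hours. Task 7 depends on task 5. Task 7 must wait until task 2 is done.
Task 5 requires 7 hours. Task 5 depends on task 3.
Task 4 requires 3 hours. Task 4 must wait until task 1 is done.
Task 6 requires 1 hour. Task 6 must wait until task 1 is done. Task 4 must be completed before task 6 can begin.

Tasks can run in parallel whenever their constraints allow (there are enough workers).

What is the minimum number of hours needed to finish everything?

24

Task 1 cannot begin until its own release at hour 2. It runs from hour 2 to 2 + 2 = hour 4.
After task 1 (finishes hour 4), task 4 can start at hour 4 and finishes at hour 7.
For task 6: task 1 (finishes hour 4); task 4 (finishes hour 7). Taking the maximum gives a start of hour 7, and it finishes at 7 + 1 = hour 8.
Task 2 cannot begin until task 1 (finishes hour 4). It runs from hour 4 to 4 + 1 = hour 5.
Task 3 waits on task 2 (finishes hour 5), so it starts at hour 5 and finishes at 5 + 5 = hour 10.
After task 3 (finishes hour 10), task 5 can start at hour 10 and finishes at hour 17.
Task 7 cannot start until task 5 (finishes hour 17); task 2 (finishes hour 5). The controlling bound is hour 17, so task 7 finishes at 17 + 7 = hour 24.
All tasks are finished once the last one completes. Finish times: Task 1 at 4, Task 2 at 5, Task 3 at 10, Task 4 at 7, Task 5 at 17, Task 6 at 8, Task 7 at 24. The latest is hour 24.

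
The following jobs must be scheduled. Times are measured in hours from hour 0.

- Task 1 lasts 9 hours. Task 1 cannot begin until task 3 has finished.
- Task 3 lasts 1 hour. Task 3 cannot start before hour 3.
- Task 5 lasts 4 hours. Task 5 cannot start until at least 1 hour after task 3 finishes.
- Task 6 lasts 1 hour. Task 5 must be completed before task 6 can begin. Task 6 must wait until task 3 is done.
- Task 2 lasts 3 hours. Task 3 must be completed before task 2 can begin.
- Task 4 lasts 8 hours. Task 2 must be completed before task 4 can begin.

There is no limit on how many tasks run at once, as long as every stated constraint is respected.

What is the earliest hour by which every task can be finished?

Task 3 waits on its own release at hour 3, so it starts at hour 3 and finishes at 3 + 1 = hour 4.
After task 3 (finishes hour 4, plus 1-hour gap → hour 5), task 5 can start at hour 5 and finishes at hour 9.
Task 6 has to wait for task 5 (finishes hour 9); task 3 (finishes hour 4). The latest of these is hour 9, so task 6 runs hour 9 to 9 + 1 = hour 10.
Task 2 cannot begin until task 3 (finishes hour 4). It runs from hour 4 to 4 + 3 = hour 7.
Task 4 waits on task 2 (finishes hour 7), so it starts at hour 7 and finishes at 7 + 8 = hour 15.
Task 1 cannot begin until task 3 (finishes hour 4). It runs from hour 4 to 4 + 9 = hour 13.
All tasks are finished once the last one completes. Finish times: Task 1 at 13, Task 2 at 7, Task 3 at 4, Task 4 at 15, Task 5 at 9, Task 6 at 10. The latest is hour 15.

15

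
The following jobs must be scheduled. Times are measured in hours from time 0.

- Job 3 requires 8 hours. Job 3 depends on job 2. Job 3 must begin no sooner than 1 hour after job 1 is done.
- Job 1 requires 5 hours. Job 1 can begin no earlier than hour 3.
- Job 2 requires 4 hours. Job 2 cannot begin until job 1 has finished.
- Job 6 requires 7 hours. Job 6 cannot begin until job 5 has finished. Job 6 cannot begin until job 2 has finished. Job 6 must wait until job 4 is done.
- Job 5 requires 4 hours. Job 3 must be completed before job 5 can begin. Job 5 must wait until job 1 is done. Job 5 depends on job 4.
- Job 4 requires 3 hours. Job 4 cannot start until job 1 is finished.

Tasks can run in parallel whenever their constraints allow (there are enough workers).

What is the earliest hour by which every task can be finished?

Job 1 waits on its own release at hour 3, so it starts at hour 3 and finishes at 3 + 5 = hour 8.
After job 1 (finishes hour 8), job 4 can start at hour 8 and finishes at hour 11.
After job 1 (finishes hour 8), job 2 can start at hour 8 and finishes at hour 12.
Job 3 needs all of job 2 (finishes hour 12); job 1 (finishes hour 8, plus 1-hour gap → hour 9). That puts its earliest start at hour 12; it finishes at 12 + 8 = hour 20.
Job 5 cannot start until job 3 (finishes hour 20); job 1 (finishes hour 8); job 4 (finishes hour 11). The controlling bound is hour 20, so job 5 finishes at 20 + 4 = hour 24.
Job 6 has to wait for job 5 (finishes hour 24); job 2 (finishes hour 12); job 4 (finishes hour 11). The latest of these is hour 24, so job 6 runs hour 24 to 24 + 7 = hour 31.
All tasks are finished once the last one completes. Finish times: Job 1 at 8, Job 2 at 12, Job 3 at 20, Job 4 at 11, Job 5 at 24, Job 6 at 31. The latest is hour 31.

31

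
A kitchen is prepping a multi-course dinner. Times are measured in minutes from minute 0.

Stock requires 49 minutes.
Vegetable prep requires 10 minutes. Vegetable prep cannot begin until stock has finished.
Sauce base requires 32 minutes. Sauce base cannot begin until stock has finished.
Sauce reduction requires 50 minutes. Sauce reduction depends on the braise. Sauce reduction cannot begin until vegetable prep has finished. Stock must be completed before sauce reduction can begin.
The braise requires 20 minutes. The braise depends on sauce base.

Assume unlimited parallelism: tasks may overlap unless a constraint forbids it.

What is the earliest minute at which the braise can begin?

Nothing blocks stock, so it runs from minute 0 to minute 49.
After stock (finishes minute 49), sauce base can start at minute 49 and finishes at minute 81.
The braise waits on sauce base (finishes minute 81), so the earliest it can start is minute 81.

81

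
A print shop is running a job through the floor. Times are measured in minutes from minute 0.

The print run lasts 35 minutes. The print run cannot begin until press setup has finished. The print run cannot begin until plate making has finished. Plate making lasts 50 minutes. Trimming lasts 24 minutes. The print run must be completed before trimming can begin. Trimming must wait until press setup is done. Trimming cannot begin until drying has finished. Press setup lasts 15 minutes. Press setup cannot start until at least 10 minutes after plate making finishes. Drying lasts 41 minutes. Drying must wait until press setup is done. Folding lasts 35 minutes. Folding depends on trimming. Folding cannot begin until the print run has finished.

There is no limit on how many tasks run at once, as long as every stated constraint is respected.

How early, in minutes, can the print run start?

75

Plate making has no prerequisites, so it starts at minute 0 and finishes at minute 50.
Press setup waits on plate making (finishes minute 50, plus 10-minute gap → minute 60), so it starts at minute 60 and finishes at 60 + 15 = minute 75.
The print run waits on press setup (finishes minute 75); plate making (finishes minute 50). The latest of these is minute 75, which is the earliest the print run can start.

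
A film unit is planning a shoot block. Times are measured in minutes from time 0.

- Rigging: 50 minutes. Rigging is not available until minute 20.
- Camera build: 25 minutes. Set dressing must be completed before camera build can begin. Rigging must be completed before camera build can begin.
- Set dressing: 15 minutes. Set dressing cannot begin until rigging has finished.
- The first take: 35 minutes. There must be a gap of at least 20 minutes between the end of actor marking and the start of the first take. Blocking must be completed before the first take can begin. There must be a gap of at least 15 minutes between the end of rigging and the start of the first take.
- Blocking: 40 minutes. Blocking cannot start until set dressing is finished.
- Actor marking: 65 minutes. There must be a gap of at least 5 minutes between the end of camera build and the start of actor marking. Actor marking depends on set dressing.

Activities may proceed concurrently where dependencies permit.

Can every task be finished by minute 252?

Yes

After its own release at minute 20, rigging can start at minute 20 and finishes at minute 70.
Set dressing cannot begin until rigging (finishes minute 70). It runs from minute 70 to 70 + 15 = minute 85.
Blocking waits on set dressing (finishes minute 85), so it starts at minute 85 and finishes at 85 + 40 = minute 125.
Camera build has to wait for set dressing (finishes minute 85); rigging (finishes minute 70). The latest of these is minute 85, so camera build runs minute 85 to 85 + 25 = minute 110.
Actor marking cannot start until camera build (finishes minute 110, plus 5-minute gap → minute 115); set dressing (finishes minute 85). The controlling bound is minute 115, so actor marking finishes at 115 + 65 = minute 180.
For the first take: actor marking (finishes minute 180, plus 20-minute gap → minute 200); blocking (finishes minute 125); rigging (finishes minute 70, plus 15-minute gap → minute 85). Taking the maximum gives a start of minute 200, and it finishes at 200 + 35 = minute 235.
Every task is finished by minute 235, which is no later than the deadline of 252, so the schedule is feasible.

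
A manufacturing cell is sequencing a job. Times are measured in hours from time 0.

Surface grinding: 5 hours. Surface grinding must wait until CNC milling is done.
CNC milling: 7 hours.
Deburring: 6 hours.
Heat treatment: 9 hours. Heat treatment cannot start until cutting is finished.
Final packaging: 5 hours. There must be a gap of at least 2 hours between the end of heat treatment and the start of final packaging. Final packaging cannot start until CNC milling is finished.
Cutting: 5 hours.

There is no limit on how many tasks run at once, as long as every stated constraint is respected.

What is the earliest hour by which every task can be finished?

21

Nothing blocks CNC milling, so it runs from hour 0 to hour 7.
Surface grinding waits on CNC milling (finishes hour 7), so it starts at hour 7 and finishes at 7 + 5 = hour 12.
Deburring can start immediately at hour 0; it finishes at hour 6.
Nothing blocks cutting, so it runs from hour 0 to hour 5.
After cutting (finishes hour 5), heat treatment can start at hour 5 and finishes at hour 14.
For final packaging: heat treatment (finishes hour 14, plus 2-hour gap → hour 16); CNC milling (finishes hour 7). Taking the maximum gives a start of hour 16, and it finishes at 16 + 5 = hour 21.
All tasks are finished once the last one completes. Finish times: Cutting at 5, Deburring at 6, CNC milling at 7, Heat treatment at 14, Surface grinding at 12, Final packaging at 21. The latest is hour 21.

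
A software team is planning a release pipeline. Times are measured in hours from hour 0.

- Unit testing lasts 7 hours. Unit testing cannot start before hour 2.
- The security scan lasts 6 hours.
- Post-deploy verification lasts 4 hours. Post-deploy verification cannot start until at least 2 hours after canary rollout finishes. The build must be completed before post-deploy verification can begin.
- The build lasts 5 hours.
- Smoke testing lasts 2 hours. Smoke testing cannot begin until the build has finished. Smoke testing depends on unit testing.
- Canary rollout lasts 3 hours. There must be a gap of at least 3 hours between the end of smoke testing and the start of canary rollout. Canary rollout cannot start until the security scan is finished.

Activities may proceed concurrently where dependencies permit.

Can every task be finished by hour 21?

The security scan has no prerequisites, so it starts at hour 0 and finishes at hour 6.
Unit testing cannot begin until its own release at hour 2. It runs from hour 2 to 2 + 7 = hour 9.
Nothing blocks the build, so it runs from hour 0 to hour 5.
Smoke testing cannot start until the build (finishes hour 5); unit testing (finishes hour 9). The controlling bound is hour 9, so smoke testing finishes at 9 + 2 = hour 11.
Canary rollout needs all of smoke testing (finishes hour 11, plus 3-hour gap → hour 14); the security scan (finishes hour 6). That puts its earliest start at hour 14; it finishes at 14 + 3 = hour 17.
Post-deploy verification needs all of canary rollout (finishes hour 17, plus 2-hour gap → hour 19); the build (finishes hour 5). That puts its earliest start at hour 19; it finishes at 19 + 4 = hour 23.
The earliest everything can be done is hour 23, which is after the deadline of 21, so it is not possible.

No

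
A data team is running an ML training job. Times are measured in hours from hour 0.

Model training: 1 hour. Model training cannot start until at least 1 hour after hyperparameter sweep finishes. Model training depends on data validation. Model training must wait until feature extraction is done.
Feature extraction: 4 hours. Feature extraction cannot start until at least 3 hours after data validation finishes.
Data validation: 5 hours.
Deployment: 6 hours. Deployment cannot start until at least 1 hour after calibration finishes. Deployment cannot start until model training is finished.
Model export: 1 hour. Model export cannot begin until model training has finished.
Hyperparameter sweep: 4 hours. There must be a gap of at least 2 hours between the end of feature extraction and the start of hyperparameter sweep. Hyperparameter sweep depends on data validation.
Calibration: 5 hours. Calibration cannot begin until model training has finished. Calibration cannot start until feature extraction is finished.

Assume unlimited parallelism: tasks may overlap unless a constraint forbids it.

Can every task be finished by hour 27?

Data validation can start immediately at hour 0; it finishes at hour 5.
Feature extraction waits on data validation (finishes hour 5, plus 3-hour gap → hour 8), so it starts at hour 8 and finishes at 8 + 4 = hour 12.
Hyperparameter sweep cannot start until feature extraction (finishes hour 12, plus 2-hour gap → hour 14); data validation (finishes hour 5). The controlling bound is hour 14, so hyperparameter sweep finishes at 14 + 4 = hour 18.
Model training cannot start until hyperparameter sweep (finishes hour 18, plus 1-hour gap → hour 19); data validation (finishes hour 5); feature extraction (finishes hour 12). The controlling bound is hour 19, so model training finishes at 19 + 1 = hour 20.
Model export cannot begin until model training (finishes hour 20). It runs from hour 20 to 20 + 1 = hour 21.
Calibration cannot start until model training (finishes hour 20); feature extraction (finishes hour 12). The controlling bound is hour 20, so calibration finishes at 20 + 5 = hour 25.
Deployment cannot start until calibration (finishes hour 25, plus 1-hour gap → hour 26); model training (finishes hour 20). The controlling bound is hour 26, so deployment finishes at 26 + 6 = hour 32.
The earliest everything can be done is hour 32, which is after the deadline of 27, so it is not possible.

No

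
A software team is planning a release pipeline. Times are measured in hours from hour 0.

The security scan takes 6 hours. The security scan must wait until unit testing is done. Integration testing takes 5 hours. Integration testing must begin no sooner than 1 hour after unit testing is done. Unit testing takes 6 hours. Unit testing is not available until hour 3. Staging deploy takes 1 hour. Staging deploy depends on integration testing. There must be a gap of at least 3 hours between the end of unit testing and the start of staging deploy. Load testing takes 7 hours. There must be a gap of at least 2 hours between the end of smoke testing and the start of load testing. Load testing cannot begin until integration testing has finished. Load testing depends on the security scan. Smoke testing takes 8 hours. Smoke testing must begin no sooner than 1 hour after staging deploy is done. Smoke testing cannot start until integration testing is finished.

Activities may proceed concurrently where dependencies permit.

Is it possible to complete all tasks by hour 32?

After its own release at hour 3, unit testing can start at hour 3 and finishes at hour 9.
The security scan cannot begin until unit testing (finishes hour 9). It runs from hour 9 to 9 + 6 = hour 15.
After unit testing (finishes hour 9, plus 1-hour gap → hour 10), integration testing can start at hour 10 and finishes at hour 15.
For staging deploy: integration testing (finishes hour 15); unit testing (finishes hour 9, plus 3-hour gap → hour 12). Taking the maximum gives a start of hour 15, and it finishes at 15 + 1 = hour 16.
Smoke testing needs all of staging deploy (finishes hour 16, plus 1-hour gap → hour 17); integration testing (finishes hour 15). That puts its earliest start at hour 17; it finishes at 17 + 8 = hour 25.
Load testing has to wait for smoke testing (finishes hour 25, plus 2-hour gap → hour 27); integration testing (finishes hour 15); the security scan (finishes hour 15). The latest of these is hour 27, so load testing runs hour 27 to 27 + 7 = hour 34.
The earliest everything can be done is hour 34, which is after the deadline of 32, so it is not possible.

No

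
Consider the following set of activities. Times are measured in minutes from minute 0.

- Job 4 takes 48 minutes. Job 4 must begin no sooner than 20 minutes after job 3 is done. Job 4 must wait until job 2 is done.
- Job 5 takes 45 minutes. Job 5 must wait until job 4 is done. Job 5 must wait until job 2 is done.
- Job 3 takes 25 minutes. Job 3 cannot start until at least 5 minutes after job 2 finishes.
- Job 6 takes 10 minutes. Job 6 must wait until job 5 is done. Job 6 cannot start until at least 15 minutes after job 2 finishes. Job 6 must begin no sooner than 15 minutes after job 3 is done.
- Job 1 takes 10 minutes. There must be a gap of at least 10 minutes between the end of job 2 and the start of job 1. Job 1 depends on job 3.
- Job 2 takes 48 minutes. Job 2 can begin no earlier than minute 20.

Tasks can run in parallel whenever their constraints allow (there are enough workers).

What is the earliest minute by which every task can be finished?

221

After its own release at minute 20, job 2 can start at minute 20 and finishes at minute 68.
After job 2 (finishes minute 68, plus 5-minute gap → minute 73), job 3 can start at minute 73 and finishes at minute 98.
For job 4: job 3 (finishes minute 98, plus 20-minute gap → minute 118); job 2 (finishes minute 68). Taking the maximum gives a start of minute 118, and it finishes at 118 + 48 = minute 166.
Job 5 needs all of job 4 (finishes minute 166); job 2 (finishes minute 68). That puts its earliest start at minute 166; it finishes at 166 + 45 = minute 211.
Job 6 has to wait for job 5 (finishes minute 211); job 2 (finishes minute 68, plus 15-minute gap → minute 83); job 3 (finishes minute 98, plus 15-minute gap → minute 113). The latest of these is minute 211, so job 6 runs minute 211 to 211 + 10 = minute 221.
Job 1 cannot start until job 2 (finishes minute 68, plus 10-minute gap → minute 78); job 3 (finishes minute 98). The controlling bound is minute 98, so job 1 finishes at 98 + 10 = minute 108.
All tasks are finished once the last one completes. Finish times: Job 1 at 108, Job 2 at 68, Job 3 at 98, Job 4 at 166, Job 5 at 211, Job 6 at 221. The latest is minute 221.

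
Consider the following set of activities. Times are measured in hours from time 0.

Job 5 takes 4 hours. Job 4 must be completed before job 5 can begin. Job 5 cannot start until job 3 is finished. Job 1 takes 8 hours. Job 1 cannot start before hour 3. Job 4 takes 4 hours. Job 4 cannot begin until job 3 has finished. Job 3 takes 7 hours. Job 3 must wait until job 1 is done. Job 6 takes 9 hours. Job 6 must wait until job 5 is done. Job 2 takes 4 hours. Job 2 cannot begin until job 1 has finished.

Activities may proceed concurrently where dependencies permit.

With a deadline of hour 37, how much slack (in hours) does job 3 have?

2

Job 1 waits on its own release at hour 3, so it starts at hour 3 and finishes at 3 + 8 = hour 11.
After job 1 (finishes hour 11), job 3 can start at hour 11 and finishes at hour 18.

Working backward from the deadline:
Job 6 has no dependents, so it just needs to finish by hour 37. Starting by 37 − 9 = hour 28 achieves that.
Since job 6 (must start by hour 28) depends on it, job 5 must finish by hour 28. Backing off its 4-hour duration gives a latest start of hour 24.
Job 4 must finish before job 5 (must start by hour 24). With a 4-hour duration, job 4 must start by 24 − 4 = hour 20.
Job 3 has several dependents: job 4 (must start by hour 20); job 5 (must start by hour 24). The earliest of those limits is hour 20, so job 3 must start by 20 − 7 = hour 13.
So job 3 can start as early as hour 11 and as late as hour 13, giving 13 − 11 = 2 hours of slack.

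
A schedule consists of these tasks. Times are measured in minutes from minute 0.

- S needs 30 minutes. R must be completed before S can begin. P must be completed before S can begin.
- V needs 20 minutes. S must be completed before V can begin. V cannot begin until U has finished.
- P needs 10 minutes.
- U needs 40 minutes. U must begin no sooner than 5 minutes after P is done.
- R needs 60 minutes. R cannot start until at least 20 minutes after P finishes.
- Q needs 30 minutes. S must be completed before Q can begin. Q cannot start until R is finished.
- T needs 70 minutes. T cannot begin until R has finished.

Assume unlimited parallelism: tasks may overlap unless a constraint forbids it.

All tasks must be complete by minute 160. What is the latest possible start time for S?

100

Q must finish by minute 160; it takes 30 minutes, so it must start by 160 − 30 = minute 130.
To finish by minute 160, V (duration 20) must start no later than minute 140.
For S: Q (must start by minute 130); V (must start by minute 140). The most restrictive is minute 130; with a 30-minute duration, S must start by minute 100.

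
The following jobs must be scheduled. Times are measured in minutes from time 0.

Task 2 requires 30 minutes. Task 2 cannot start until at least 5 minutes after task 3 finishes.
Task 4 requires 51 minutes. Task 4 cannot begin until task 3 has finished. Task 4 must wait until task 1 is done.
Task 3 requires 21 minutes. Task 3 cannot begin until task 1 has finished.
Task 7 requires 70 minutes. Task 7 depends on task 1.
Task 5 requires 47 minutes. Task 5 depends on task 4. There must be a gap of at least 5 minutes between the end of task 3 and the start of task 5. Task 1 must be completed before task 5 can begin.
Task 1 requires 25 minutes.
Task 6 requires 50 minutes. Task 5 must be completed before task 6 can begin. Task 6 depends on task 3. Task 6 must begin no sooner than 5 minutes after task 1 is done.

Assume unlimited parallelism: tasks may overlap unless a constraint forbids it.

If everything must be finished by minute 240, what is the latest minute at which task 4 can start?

Task 6 must finish by minute 240; it takes 50 minutes, so it must start by 240 − 50 = minute 190.
Task 5 must finish before task 6 (must start by minute 190). With a 47-minute duration, task 5 must start by 190 − 47 = minute 143.
Since task 5 (must start by minute 143) depends on it, task 4 must finish by minute 143. Backing off its 51-minute duration gives a latest start of minute 92.

92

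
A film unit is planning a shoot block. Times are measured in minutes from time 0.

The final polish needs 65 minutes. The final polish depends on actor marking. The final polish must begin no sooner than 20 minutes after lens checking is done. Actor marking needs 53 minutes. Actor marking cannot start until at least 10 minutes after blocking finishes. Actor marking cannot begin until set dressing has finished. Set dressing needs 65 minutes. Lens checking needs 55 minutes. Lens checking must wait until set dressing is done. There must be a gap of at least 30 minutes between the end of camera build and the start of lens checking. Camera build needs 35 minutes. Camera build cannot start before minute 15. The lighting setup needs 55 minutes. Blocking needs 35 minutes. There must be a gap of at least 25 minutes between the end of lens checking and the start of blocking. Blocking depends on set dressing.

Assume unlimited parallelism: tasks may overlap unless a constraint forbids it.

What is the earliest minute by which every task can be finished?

After its own release at minute 15, camera build can start at minute 15 and finishes at minute 50.
The lighting setup can start immediately at minute 0; it finishes at minute 55.
Nothing blocks set dressing, so it runs from minute 0 to minute 65.
For lens checking: set dressing (finishes minute 65); camera build (finishes minute 50, plus 30-minute gap → minute 80). Taking the maximum gives a start of minute 80, and it finishes at 80 + 55 = minute 135.
Blocking cannot start until lens checking (finishes minute 135, plus 25-minute gap → minute 160); set dressing (finishes minute 65). The controlling bound is minute 160, so blocking finishes at 160 + 35 = minute 195.
Actor marking needs all of blocking (finishes minute 195, plus 10-minute gap → minute 205); set dressing (finishes minute 65). That puts its earliest start at minute 205; it finishes at 205 + 53 = minute 258.
For the final polish: actor marking (finishes minute 258); lens checking (finishes minute 135, plus 20-minute gap → minute 155). Taking the maximum gives a start of minute 258, and it finishes at 258 + 65 = minute 323.
All tasks are finished once the last one completes. Finish times: Set dressing at 65, The lighting setup at 55, Camera build at 50, Lens checking at 135, Blocking at 195, Actor marking at 258, The final polish at 323. The latest is minute 323.

323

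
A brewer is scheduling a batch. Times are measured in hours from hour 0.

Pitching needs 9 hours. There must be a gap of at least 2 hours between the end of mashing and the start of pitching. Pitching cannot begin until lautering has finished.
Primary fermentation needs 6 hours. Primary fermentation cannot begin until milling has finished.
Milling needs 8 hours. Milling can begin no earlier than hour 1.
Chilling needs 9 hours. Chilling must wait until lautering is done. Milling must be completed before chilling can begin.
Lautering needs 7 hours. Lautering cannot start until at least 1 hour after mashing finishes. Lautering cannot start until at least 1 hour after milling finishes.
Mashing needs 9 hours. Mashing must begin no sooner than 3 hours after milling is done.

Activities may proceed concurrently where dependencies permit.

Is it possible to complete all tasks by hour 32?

Milling waits on its own release at hour 1, so it starts at hour 1 and finishes at 1 + 8 = hour 9.
After milling (finishes hour 9), primary fermentation can start at hour 9 and finishes at hour 15.
Mashing cannot begin until milling (finishes hour 9, plus 3-hour gap → hour 12). It runs from hour 12 to 12 + 9 = hour 21.
Lautering has to wait for mashing (finishes hour 21, plus 1-hour gap → hour 22); milling (finishes hour 9, plus 1-hour gap → hour 10). The latest of these is hour 22, so lautering runs hour 22 to 22 + 7 = hour 29.
Pitching has to wait for mashing (finishes hour 21, plus 2-hour gap → hour 23); lautering (finishes hour 29). The latest of these is hour 29, so pitching runs hour 29 to 29 + 9 = hour 38.
Chilling cannot start until lautering (finishes hour 29); milling (finishes hour 9). The controlling bound is hour 29, so chilling finishes at 29 + 9 = hour 38.
The earliest everything can be done is hour 38, which is after the deadline of 32, so it is not possible.

No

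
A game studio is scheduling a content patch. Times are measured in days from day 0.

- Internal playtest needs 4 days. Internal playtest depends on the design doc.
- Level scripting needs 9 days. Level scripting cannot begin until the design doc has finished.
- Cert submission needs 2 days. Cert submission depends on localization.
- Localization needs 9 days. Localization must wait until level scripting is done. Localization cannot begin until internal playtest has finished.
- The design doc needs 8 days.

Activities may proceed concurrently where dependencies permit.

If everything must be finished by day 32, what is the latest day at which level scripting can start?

12

To finish by day 32, cert submission (duration 2) must start no later than day 30.
Localization must finish before cert submission (must start by day 30). With a 9-day duration, localization must start by 30 − 9 = day 21.
Level scripting feeds into localization (must start by day 21); so level scripting must finish by day 21 and therefore start by day 12.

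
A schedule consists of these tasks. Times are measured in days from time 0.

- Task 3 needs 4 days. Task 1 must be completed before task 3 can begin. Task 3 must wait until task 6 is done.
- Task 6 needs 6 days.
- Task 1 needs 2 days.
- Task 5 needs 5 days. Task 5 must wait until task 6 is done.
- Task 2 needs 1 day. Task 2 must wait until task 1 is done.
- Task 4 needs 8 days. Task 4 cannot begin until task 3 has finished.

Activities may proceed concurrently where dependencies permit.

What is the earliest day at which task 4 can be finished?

18

Task 6 has no prerequisites, so it starts at day 0 and finishes at day 6.
Nothing blocks task 1, so it runs from day 0 to day 2.
For task 3: task 1 (finishes day 2); task 6 (finishes day 6). Taking the maximum gives a start of day 6, and it finishes at 6 + 4 = day 10.
Task 4 waits on task 3 (finishes day 10), so it starts at day 10 and finishes at 10 + 8 = day 18.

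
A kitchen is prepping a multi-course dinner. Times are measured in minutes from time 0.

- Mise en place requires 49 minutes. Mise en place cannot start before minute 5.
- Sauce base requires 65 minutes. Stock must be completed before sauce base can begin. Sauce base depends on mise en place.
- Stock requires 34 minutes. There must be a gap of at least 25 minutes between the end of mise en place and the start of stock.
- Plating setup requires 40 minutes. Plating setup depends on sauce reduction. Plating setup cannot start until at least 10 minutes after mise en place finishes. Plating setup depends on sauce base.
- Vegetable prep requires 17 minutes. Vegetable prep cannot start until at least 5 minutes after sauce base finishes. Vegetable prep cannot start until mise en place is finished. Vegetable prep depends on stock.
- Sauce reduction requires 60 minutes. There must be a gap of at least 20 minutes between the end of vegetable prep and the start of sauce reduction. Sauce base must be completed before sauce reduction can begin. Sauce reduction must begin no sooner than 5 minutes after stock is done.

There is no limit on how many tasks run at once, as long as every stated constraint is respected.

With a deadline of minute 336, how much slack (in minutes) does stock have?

16

Mise en place waits on its own release at minute 5, so it starts at minute 5 and finishes at 5 + 49 = minute 54.
Stock cannot begin until mise en place (finishes minute 54, plus 25-minute gap → minute 79). It runs from minute 79 to 79 + 34 = minute 113.

Working backward from the deadline:
Plating setup has no dependents, so it just needs to finish by minute 336. Starting by 336 − 40 = minute 296 achieves that.
Sauce reduction has to be done before plating setup (must start by minute 296). That means finishing by minute 296, i.e. starting by 296 − 60 = minute 236.
Vegetable prep has to be done before sauce reduction (must start by minute 236, minus 20-minute gap → minute 216). That means finishing by minute 216, i.e. starting by 216 − 17 = minute 199.
Sauce base has several dependents: vegetable prep (must start by minute 199, minus 5-minute gap → minute 194); sauce reduction (must start by minute 236); plating setup (must start by minute 296). The earliest of those limits is minute 194, so sauce base must start by 194 − 65 = minute 129.
Stock must finish in time for sauce base (must start by minute 129); vegetable prep (must start by minute 199); sauce reduction (must start by minute 236, minus 5-minute gap → minute 231). The tightest is minute 129, so stock must start by 129 − 34 = minute 95.
So stock can start as early as minute 79 and as late as minute 95, giving 95 − 79 = 16 minutes of slack.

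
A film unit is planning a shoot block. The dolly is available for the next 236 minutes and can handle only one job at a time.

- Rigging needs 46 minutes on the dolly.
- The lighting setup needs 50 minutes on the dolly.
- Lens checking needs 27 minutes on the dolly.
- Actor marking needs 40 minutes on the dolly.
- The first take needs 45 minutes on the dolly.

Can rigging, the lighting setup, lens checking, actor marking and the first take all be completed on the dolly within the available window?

Yes

Running back to back, the jobs need 46 + 50 + 27 + 40 + 45 = 208 minutes on the dolly.
Since 208 ≤ 236, they fit within the window.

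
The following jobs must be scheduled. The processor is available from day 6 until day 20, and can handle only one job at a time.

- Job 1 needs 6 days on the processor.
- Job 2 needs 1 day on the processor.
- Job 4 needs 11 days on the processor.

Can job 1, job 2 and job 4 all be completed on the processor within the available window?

No

The processor window is 20 − 6 = 14 days.
Running back to back, the jobs need 6 + 1 + 11 = 18 days on the processor.
Since 18 > 14, they cannot all fit.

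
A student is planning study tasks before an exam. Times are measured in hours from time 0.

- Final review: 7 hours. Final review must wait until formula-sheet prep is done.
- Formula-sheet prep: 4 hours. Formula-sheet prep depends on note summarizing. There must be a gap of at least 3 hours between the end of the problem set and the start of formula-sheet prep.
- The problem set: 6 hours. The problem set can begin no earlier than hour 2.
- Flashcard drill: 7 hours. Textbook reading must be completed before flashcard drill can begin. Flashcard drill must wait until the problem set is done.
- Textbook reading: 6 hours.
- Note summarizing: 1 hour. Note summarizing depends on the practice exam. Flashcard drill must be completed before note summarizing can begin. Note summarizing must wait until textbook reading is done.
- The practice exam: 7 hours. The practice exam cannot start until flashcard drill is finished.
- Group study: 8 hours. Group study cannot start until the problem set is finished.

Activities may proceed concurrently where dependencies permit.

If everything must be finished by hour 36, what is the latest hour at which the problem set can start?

4

Final review has no dependents, so it just needs to finish by hour 36. Starting by 36 − 7 = hour 29 achieves that.
Formula-sheet prep has to be done before final review (must start by hour 29). That means finishing by hour 29, i.e. starting by 29 − 4 = hour 25.
Note summarizing has to be done before formula-sheet prep (must start by hour 25). That means finishing by hour 25, i.e. starting by 25 − 1 = hour 24.
The practice exam feeds into note summarizing (must start by hour 24); so the practice exam must finish by hour 24 and therefore start by hour 17.
Flashcard drill must finish in time for the practice exam (must start by hour 17); note summarizing (must start by hour 24). The tightest is hour 17, so flashcard drill must start by 17 − 7 = hour 10.
Nothing follows group study; the deadline of hour 36 is its only limit. It must start by 36 − 8 = hour 28.
The problem set feeds flashcard drill (must start by hour 10); group study (must start by hour 28); formula-sheet prep (must start by hour 25, minus 3-hour gap → hour 22). Taking the minimum, the problem set must finish by hour 10 and start by 10 − 6 = hour 4.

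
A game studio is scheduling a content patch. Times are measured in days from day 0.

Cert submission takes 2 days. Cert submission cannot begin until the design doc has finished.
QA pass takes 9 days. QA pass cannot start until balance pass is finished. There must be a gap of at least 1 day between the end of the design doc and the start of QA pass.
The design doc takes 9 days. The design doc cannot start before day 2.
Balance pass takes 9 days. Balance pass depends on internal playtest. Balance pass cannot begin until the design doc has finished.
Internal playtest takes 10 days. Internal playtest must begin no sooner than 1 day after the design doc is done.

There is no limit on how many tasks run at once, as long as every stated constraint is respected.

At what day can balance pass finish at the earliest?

31

The design doc cannot begin until its own release at day 2. It runs from day 2 to 2 + 9 = day 11.
Internal playtest waits on the design doc (finishes day 11, plus 1-day gap → day 12), so it starts at day 12 and finishes at 12 + 10 = day 22.
Balance pass needs all of internal playtest (finishes day 22); the design doc (finishes day 11). That puts its earliest start at day 22; it finishes at 22 + 9 = day 31.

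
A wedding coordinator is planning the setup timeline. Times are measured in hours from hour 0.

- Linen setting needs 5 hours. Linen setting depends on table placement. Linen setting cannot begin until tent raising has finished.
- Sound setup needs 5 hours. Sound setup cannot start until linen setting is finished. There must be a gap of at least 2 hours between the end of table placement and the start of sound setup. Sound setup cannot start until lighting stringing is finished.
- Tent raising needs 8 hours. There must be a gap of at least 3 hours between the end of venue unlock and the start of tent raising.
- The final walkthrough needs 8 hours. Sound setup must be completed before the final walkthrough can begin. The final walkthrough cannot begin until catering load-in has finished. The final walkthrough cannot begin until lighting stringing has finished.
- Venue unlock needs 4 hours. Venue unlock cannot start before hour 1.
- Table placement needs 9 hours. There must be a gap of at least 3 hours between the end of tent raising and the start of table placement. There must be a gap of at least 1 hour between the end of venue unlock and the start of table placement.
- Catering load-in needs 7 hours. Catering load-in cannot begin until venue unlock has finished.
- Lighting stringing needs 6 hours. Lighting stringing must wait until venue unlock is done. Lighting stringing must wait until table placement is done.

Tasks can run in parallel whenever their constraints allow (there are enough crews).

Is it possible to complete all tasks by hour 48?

Yes

After its own release at hour 1, venue unlock can start at hour 1 and finishes at hour 5.
Catering load-in cannot begin until venue unlock (finishes hour 5). It runs from hour 5 to 5 + 7 = hour 12.
Tent raising cannot begin until venue unlock (finishes hour 5, plus 3-hour gap → hour 8). It runs from hour 8 to 8 + 8 = hour 16.
Table placement needs all of tent raising (finishes hour 16, plus 3-hour gap → hour 19); venue unlock (finishes hour 5, plus 1-hour gap → hour 6). That puts its earliest start at hour 19; it finishes at 19 + 9 = hour 28.
For lighting stringing: venue unlock (finishes hour 5); table placement (finishes hour 28). Taking the maximum gives a start of hour 28, and it finishes at 28 + 6 = hour 34.
Linen setting has to wait for table placement (finishes hour 28); tent raising (finishes hour 16). The latest of these is hour 28, so linen setting runs hour 28 to 28 + 5 = hour 33.
Sound setup cannot start until linen setting (finishes hour 33); table placement (finishes hour 28, plus 2-hour gap → hour 30); lighting stringing (finishes hour 34). The controlling bound is hour 34, so sound setup finishes at 34 + 5 = hour 39.
The final walkthrough has to wait for sound setup (finishes hour 39); catering load-in (finishes hour 12); lighting stringing (finishes hour 34). The latest of these is hour 39, so the final walkthrough runs hour 39 to 39 + 8 = hour 47.
Every task is finished by hour 47, which is no later than the deadline of 48, so the schedule is feasible.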